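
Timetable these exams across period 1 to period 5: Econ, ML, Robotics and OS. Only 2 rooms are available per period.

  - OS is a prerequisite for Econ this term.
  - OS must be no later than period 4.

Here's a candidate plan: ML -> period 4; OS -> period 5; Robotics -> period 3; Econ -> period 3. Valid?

Invalid. OS must be no later than period 4.

OS is a prerequisite for Econ this term — violated.
Only 2 rooms are available per period — holds.
OS must be no later than period 4 — violated.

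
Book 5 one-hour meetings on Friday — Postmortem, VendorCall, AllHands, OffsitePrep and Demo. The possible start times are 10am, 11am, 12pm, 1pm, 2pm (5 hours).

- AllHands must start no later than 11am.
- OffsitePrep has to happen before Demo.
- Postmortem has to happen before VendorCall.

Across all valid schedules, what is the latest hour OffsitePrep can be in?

Downstream work caps OffsitePrep at 1pm.
OffsitePrep at 1pm is achievable: VendorCall -> 11am; Postmortem -> 10am; OffsitePrep -> 1pm; Demo -> 2pm; AllHands -> 10am.

1pm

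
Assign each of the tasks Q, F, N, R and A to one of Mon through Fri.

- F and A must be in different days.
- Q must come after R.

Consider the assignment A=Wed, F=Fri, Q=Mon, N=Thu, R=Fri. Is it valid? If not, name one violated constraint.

Q must come after R — violated.
F and A must be in different days — holds.

No — it violates: Q must come after R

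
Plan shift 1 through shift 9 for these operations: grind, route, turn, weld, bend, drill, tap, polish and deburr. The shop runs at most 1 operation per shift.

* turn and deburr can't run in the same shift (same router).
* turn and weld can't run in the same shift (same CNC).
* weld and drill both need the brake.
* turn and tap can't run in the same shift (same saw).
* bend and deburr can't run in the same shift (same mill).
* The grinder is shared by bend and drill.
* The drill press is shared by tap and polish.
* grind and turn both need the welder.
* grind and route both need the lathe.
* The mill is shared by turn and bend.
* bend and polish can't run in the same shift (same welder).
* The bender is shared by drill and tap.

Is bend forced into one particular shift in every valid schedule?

No

bend can be shift 1 (e.g. drill=shift 6; tap=shift 7; deburr=shift 9; polish=shift 8; grind=shift 2; weld=shift 5; bend=shift 1; route=shift 3; turn=shift 4) or shift 2 (e.g. grind -> shift 1, bend -> shift 2, turn -> shift 4, route -> shift 3, weld -> shift 5, drill -> shift 6, polish -> shift 8, deburr -> shift 9, tap -> shift 7).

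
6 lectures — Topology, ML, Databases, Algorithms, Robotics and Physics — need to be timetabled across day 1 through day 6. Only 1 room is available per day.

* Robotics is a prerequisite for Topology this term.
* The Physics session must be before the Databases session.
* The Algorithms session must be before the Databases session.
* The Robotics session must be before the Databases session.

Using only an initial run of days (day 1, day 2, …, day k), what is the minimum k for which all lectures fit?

6

The precedence chain requires at least 2 distinct days.
With at most 1 per day and 6 lectures, at least 6 days are needed.
6 works (last occupied day: day 6): for example Physics in day 3; Databases in day 4; Topology in day 5; ML in day 6; Robotics in day 1; Algorithms in day 2.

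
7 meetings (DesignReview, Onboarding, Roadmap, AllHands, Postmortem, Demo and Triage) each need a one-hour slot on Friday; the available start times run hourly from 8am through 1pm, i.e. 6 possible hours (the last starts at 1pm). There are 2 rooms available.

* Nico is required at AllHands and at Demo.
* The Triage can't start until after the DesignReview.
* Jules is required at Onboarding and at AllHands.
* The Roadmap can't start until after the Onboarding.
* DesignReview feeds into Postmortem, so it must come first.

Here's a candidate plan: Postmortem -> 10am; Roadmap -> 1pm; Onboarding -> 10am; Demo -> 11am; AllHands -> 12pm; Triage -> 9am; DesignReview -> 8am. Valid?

Yes

Nico is required at AllHands and at Demo — holds.
The Triage can't start until after the DesignReview — holds.
Jules is required at Onboarding and at AllHands — holds.
There are 2 rooms available — holds.
The Roadmap can't start until after the Onboarding — holds.
DesignReview feeds into Postmortem, so it must come first — holds.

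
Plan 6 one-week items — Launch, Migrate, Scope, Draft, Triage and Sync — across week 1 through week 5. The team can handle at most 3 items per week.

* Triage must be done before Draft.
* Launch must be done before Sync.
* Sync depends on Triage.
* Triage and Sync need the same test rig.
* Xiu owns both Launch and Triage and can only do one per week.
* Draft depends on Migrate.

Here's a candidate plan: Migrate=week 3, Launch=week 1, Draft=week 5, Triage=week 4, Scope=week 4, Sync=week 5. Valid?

Xiu owns both Launch and Triage and can only do one per week — holds.
Triage must be done before Draft — holds.
Draft depends on Migrate — holds.
Sync depends on Triage — holds.
Launch must be done before Sync — holds.
Triage and Sync need the same test rig — holds.
The team can handle at most 3 items per week — holds.

Yes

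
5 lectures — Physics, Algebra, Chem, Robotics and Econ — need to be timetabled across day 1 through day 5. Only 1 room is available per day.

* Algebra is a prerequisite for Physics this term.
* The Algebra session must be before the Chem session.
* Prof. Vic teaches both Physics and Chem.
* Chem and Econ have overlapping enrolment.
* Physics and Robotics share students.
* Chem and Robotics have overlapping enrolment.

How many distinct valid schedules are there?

Splitting on Physics: it can be day 2 (6), day 3 (10), day 4 (12), day 5 (12). Listing each branch's schedules as (Algebra, Chem, Robotics, Econ) by day number:
Physics=day 2: (1,3,4,5) (1,3,5,4) (1,4,3,5) (1,4,5,3) (1,5,3,4) (1,5,4,3) — 6.
Physics=day 3: (1,2,4,5) (1,2,5,4) (1,4,2,5) (1,4,5,2) (1,5,2,4) (1,5,4,2) (2,4,1,5) (2,4,5,1) (2,5,1,4) (2,5,4,1) — 10.
Physics=day 4: (1,2,3,5) (1,2,5,3) (1,3,2,5) (1,3,5,2) (1,5,2,3) (1,5,3,2) (2,3,1,5) (2,3,5,1) (2,5,1,3) (2,5,3,1) (3,5,1,2) (3,5,2,1) — 12.
Physics=day 5: (1,2,3,4) (1,2,4,3) (1,3,2,4) (1,3,4,2) (1,4,2,3) (1,4,3,2) (2,3,1,4) (2,3,4,1) (2,4,1,3) (2,4,3,1) (3,4,1,2) (3,4,2,1) — 12.
Summing: 6 + 10 + 12 + 12 = 40.

40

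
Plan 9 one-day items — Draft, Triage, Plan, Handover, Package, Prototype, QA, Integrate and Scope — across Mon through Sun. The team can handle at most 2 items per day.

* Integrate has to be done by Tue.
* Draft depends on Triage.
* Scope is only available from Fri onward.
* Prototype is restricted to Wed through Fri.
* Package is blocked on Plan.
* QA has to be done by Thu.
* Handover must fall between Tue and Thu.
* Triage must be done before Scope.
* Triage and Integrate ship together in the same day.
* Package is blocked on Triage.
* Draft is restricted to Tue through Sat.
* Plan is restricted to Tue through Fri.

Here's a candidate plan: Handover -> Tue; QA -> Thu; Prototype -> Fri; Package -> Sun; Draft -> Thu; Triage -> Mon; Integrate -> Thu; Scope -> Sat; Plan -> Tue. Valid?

Triage and Integrate ship together in the same day — violated.
Handover must fall between Tue and Thu — holds.
Scope is only available from Fri onward — holds.
QA has to be done by Thu — holds.
Package is blocked on Triage — holds.
Package is blocked on Plan — holds.
Triage must be done before Scope — holds.
Draft depends on Triage — holds.
Integrate has to be done by Tue — violated.
Draft is restricted to Tue through Sat — holds.
Prototype is restricted to Wed through Fri — holds.
Plan is restricted to Tue through Fri — holds.
The team can handle at most 2 items per day — violated.

No — it violates: Triage and Integrate ship together in the same day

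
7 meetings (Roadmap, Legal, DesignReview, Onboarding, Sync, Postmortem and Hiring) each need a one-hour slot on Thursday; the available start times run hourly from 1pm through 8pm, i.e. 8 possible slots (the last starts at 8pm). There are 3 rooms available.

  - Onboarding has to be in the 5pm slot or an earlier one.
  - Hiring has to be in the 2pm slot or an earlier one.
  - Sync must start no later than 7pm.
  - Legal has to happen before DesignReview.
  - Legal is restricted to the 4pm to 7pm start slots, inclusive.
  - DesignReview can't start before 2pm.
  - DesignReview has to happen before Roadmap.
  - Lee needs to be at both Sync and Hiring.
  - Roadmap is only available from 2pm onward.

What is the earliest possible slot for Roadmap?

6pm

Roadmap is available from 2pm; precedence pushes Roadmap to at least 6pm.
Roadmap at 6pm is achievable: Postmortem in 1pm; Legal in 4pm; Roadmap in 6pm; Hiring in 1pm; Onboarding in 1pm; Sync in 2pm; DesignReview in 5pm.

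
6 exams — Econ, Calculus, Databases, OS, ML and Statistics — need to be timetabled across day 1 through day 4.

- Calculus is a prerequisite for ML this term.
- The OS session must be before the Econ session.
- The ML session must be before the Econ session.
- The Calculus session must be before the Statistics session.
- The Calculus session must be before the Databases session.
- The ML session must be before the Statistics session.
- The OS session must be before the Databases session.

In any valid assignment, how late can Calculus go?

Downstream work caps Calculus at day 2.
Calculus at day 2 is achievable: Databases in day 3, Statistics in day 4, Econ in day 4, OS in day 1, ML in day 3, Calculus in day 2.

day 2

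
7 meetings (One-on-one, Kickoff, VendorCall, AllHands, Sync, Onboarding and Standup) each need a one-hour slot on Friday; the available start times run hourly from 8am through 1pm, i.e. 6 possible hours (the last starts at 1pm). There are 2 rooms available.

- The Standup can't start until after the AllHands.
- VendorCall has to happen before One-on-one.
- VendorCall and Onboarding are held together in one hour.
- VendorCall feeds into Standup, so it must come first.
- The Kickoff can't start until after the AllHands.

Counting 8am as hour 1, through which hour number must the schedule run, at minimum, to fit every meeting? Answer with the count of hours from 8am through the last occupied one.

The precedence chain requires at least 2 distinct hours.
With at most 2 per hour and 7 meetings, at least 4 hours are needed.
4 works (last occupied hour: 11am): for example Onboarding -> 8am; Standup -> 10am; Sync -> 11am; One-on-one -> 9am; VendorCall -> 8am; Kickoff -> 10am; AllHands -> 9am.

4 hours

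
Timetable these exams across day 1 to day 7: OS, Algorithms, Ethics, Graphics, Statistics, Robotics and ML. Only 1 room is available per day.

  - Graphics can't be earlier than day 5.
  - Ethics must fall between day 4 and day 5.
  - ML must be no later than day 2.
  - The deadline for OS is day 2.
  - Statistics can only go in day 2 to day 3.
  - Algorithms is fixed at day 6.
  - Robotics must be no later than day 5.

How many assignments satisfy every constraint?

4

Enumerating: ML=day 2; OS=day 1; Statistics=day 3; Robotics=day 5; Graphics=day 7; Algorithms=day 6; Ethics=day 4 | Graphics in day 7, Algorithms in day 6, OS in day 1, Ethics in day 5, Statistics in day 3, ML in day 2, Robotics in day 4 | ML in day 1, Ethics in day 4, Statistics in day 3, Graphics in day 7, Algorithms in day 6, Robotics in day 5, OS in day 2 | Statistics -> day 3, Ethics -> day 5, Robotics -> day 4, Algorithms -> day 6, ML -> day 1, OS -> day 2, Graphics -> day 7.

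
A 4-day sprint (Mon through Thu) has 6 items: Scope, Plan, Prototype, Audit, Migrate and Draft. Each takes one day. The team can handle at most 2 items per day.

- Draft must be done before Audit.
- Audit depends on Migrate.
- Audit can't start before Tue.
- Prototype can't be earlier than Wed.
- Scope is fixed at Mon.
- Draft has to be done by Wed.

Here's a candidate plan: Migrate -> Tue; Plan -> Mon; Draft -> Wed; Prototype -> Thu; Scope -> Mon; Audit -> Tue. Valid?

No. Draft must be done before Audit is not satisfied.

Scope is fixed at Mon — holds.
The team can handle at most 2 items per day — holds.
Prototype can't be earlier than Wed — holds.
Audit depends on Migrate — violated.
Audit can't start before Tue — holds.
Draft has to be done by Wed — holds.
Draft must be done before Audit — violated.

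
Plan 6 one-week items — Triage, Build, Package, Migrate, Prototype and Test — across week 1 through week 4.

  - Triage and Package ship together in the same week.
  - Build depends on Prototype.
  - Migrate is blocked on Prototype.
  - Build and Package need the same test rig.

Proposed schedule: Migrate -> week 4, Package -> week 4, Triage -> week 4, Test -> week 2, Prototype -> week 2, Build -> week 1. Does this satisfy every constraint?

No — it violates: Build depends on Prototype

Build and Package need the same test rig — holds.
Triage and Package ship together in the same week — holds.
Migrate is blocked on Prototype — holds.
Build depends on Prototype — violated.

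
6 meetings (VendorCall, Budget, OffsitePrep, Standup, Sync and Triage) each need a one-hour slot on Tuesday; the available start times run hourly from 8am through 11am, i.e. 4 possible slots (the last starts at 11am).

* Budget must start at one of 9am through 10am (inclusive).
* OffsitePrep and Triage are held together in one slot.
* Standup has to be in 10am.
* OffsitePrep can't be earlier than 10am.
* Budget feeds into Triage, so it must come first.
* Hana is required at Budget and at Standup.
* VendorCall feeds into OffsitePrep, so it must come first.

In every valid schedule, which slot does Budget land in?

9am

Budget's window is 9am–10am.
Standup is fixed at 10am, and Budget can't share a slot with Standup.
So Budget must be 9am.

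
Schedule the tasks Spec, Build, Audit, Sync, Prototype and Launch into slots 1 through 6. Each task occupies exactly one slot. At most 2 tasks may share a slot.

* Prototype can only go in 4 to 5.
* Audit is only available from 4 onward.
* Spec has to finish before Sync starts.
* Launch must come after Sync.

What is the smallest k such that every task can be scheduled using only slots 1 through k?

4

The precedence chain requires at least 3 distinct slots.
With at most 2 per slot and 6 tasks, at least 3 slots are needed.
Audit can't be placed before 4, so the schedule must run through at least slot 4.
4 works (last occupied slot: 4): for example Launch -> 3, Audit -> 4, Prototype -> 4, Spec -> 1, Sync -> 2, Build -> 1.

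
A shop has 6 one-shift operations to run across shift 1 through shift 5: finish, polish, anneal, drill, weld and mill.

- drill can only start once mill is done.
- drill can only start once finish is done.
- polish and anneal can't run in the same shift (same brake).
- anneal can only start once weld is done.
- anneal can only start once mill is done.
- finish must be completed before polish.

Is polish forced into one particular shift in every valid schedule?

polish can be shift 2 (e.g. drill in shift 2; polish in shift 2; finish in shift 1; weld in shift 1; mill in shift 1; anneal in shift 3) or shift 3 (e.g. polish=shift 3, drill=shift 2, weld=shift 1, finish=shift 1, anneal=shift 2, mill=shift 1).

No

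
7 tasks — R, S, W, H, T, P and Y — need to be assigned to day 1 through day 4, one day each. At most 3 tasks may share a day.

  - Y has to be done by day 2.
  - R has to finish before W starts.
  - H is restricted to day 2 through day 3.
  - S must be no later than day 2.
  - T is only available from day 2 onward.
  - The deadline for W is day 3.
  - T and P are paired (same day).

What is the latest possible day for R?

Downstream work caps R at day 2.
R at day 2 is achievable: W in day 3, H in day 2, Y in day 1, T in day 3, P in day 3, S in day 1, R in day 2.

day 2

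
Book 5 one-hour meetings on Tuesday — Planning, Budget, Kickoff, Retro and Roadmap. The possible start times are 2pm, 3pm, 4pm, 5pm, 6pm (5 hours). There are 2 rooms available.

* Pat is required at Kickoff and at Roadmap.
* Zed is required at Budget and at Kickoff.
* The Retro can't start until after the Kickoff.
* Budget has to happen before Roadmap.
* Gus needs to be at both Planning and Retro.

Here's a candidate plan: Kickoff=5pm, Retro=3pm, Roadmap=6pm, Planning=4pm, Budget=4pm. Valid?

No. The Retro can't start until after the Kickoff is not satisfied.

Pat is required at Kickoff and at Roadmap — holds.
The Retro can't start until after the Kickoff — violated.
Budget has to happen before Roadmap — holds.
Zed is required at Budget and at Kickoff — holds.
There are 2 rooms available — holds.
Gus needs to be at both Planning and Retro — holds.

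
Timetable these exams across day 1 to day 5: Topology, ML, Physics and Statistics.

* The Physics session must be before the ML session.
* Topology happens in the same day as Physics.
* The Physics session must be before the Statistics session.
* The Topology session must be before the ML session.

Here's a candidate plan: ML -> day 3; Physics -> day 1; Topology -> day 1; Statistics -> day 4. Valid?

Yes

The Physics session must be before the Statistics session — holds.
Topology happens in the same day as Physics — holds.
The Physics session must be before the ML session — holds.
The Topology session must be before the ML session — holds.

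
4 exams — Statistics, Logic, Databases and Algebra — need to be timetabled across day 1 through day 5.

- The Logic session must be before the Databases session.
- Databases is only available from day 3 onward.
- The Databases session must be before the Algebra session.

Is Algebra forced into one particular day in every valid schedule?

No

Algebra can be day 4 (e.g. Logic in day 1, Statistics in day 1, Databases in day 3, Algebra in day 4) or day 5 (e.g. Statistics -> day 1; Logic -> day 1; Algebra -> day 5; Databases -> day 3).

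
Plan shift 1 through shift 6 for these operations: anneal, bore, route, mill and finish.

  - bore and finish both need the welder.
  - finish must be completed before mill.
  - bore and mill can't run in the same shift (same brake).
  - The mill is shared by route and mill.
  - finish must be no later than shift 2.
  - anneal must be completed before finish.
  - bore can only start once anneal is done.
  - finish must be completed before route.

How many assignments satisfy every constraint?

Splitting on bore: it can be shift 3 (9), shift 4 (9), shift 5 (9), shift 6 (9). Listing each branch's schedules as (anneal, route, mill, finish) by shift number:
bore=shift 3: (1,3,4,2) (1,3,5,2) (1,3,6,2) (1,4,5,2) (1,4,6,2) (1,5,4,2) (1,5,6,2) (1,6,4,2) (1,6,5,2) — 9.
bore=shift 4: (1,3,5,2) (1,3,6,2) (1,4,3,2) (1,4,5,2) (1,4,6,2) (1,5,3,2) (1,5,6,2) (1,6,3,2) (1,6,5,2) — 9.
bore=shift 5: (1,3,4,2) (1,3,6,2) (1,4,3,2) (1,4,6,2) (1,5,3,2) (1,5,4,2) (1,5,6,2) (1,6,3,2) (1,6,4,2) — 9.
bore=shift 6: (1,3,4,2) (1,3,5,2) (1,4,3,2) (1,4,5,2) (1,5,3,2) (1,5,4,2) (1,6,3,2) (1,6,4,2) (1,6,5,2) — 9.
Summing: 9 + 9 + 9 + 9 = 36.

36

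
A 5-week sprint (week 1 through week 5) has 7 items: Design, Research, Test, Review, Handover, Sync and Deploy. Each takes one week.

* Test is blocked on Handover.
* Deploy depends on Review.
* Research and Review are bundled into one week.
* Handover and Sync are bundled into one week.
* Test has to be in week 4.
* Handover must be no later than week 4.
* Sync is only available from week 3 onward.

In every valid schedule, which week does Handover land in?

Handover must be in the same week as Sync, which can't be before week 3, so Handover is at least week 3; Handover's own window allows nothing later than week 4; downstream work caps Handover at week 3.
So Handover is pinned to week 3.

week 3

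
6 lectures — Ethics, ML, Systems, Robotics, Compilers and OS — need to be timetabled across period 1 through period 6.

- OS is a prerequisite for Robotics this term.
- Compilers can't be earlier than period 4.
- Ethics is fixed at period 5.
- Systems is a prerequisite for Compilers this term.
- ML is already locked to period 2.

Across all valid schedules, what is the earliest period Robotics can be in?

Precedence pushes Robotics to at least period 2.
Robotics at period 2 is achievable: Robotics -> period 2, Ethics -> period 5, Systems -> period 1, ML -> period 2, Compilers -> period 4, OS -> period 1.

period 2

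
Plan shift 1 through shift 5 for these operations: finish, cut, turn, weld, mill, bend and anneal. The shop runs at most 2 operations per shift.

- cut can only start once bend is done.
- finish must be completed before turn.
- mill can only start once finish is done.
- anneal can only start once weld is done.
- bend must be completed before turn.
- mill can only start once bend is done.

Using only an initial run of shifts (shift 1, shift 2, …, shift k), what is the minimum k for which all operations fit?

The precedence chain requires at least 2 distinct shifts.
With at most 2 per shift and 7 operations, at least 4 shifts are needed.
4 works (last occupied shift: shift 4): for example bend in shift 1, finish in shift 1, anneal in shift 4, weld in shift 3, mill in shift 2, turn in shift 2, cut in shift 3.

4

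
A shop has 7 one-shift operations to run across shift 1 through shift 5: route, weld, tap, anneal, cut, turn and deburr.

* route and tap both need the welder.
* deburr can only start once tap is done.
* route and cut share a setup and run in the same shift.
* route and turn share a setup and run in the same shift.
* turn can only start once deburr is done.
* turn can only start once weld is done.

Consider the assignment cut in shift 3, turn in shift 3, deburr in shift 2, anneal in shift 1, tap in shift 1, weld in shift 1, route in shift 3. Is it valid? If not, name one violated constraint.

Yes

turn can only start once weld is done — holds.
deburr can only start once tap is done — holds.
route and tap both need the welder — holds.
route and cut share a setup and run in the same shift — holds.
turn can only start once deburr is done — holds.
route and turn share a setup and run in the same shift — holds.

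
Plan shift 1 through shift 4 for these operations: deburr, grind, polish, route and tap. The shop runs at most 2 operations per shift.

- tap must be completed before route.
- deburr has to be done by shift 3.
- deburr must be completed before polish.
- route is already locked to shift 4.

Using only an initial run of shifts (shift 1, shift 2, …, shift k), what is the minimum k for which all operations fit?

4 shifts

The precedence chain requires at least 2 distinct shifts.
With at most 2 per shift and 5 operations, at least 3 shifts are needed.
route can't be placed before shift 4, so the schedule must run through at least shift 4.
4 works (last occupied shift: shift 4): for example grind -> shift 2; tap -> shift 1; deburr -> shift 1; polish -> shift 2; route -> shift 4.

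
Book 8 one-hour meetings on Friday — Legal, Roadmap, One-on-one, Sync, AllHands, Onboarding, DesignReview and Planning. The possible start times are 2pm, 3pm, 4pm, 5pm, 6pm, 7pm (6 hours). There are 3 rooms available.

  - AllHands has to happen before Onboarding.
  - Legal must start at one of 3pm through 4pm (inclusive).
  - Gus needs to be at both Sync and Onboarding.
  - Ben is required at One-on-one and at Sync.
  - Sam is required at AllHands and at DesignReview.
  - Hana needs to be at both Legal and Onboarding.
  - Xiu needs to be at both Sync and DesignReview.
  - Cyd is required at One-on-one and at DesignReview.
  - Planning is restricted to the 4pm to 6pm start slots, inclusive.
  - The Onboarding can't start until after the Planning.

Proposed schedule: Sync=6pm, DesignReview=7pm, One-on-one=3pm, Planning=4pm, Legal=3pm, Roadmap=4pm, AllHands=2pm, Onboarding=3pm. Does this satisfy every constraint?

Invalid. Hana needs to be at both Legal and Onboarding.

Hana needs to be at both Legal and Onboarding — violated.
Cyd is required at One-on-one and at DesignReview — holds.
Gus needs to be at both Sync and Onboarding — holds.
Sam is required at AllHands and at DesignReview — holds.
There are 3 rooms available — holds.
AllHands has to happen before Onboarding — holds.
The Onboarding can't start until after the Planning — violated.
Xiu needs to be at both Sync and DesignReview — holds.
Legal must start at one of 3pm through 4pm (inclusive) — holds.
Planning is restricted to the 4pm to 6pm start slots, inclusive — holds.
Ben is required at One-on-one and at Sync — holds.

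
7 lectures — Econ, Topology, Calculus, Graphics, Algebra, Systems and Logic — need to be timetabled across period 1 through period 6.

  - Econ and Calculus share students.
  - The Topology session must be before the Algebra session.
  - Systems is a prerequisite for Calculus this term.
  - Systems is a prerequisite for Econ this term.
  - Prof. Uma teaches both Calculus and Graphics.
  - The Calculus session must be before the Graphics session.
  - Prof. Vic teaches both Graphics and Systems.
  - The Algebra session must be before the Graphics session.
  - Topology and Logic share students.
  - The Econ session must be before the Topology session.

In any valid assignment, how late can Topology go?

Precedence pushes Topology to at least period 3; downstream work caps Topology at period 4.
Topology at period 4 is achievable: Econ in period 2; Logic in period 1; Graphics in period 6; Algebra in period 5; Calculus in period 3; Systems in period 1; Topology in period 4.

period 4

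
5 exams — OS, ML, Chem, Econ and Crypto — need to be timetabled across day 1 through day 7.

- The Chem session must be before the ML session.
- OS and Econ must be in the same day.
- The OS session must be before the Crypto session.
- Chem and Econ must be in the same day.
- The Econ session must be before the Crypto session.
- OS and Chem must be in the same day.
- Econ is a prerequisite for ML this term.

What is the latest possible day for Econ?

Downstream work caps Econ at day 6.
Econ at day 6 is achievable: OS in day 6; ML in day 7; Econ in day 6; Chem in day 6; Crypto in day 7.

day 6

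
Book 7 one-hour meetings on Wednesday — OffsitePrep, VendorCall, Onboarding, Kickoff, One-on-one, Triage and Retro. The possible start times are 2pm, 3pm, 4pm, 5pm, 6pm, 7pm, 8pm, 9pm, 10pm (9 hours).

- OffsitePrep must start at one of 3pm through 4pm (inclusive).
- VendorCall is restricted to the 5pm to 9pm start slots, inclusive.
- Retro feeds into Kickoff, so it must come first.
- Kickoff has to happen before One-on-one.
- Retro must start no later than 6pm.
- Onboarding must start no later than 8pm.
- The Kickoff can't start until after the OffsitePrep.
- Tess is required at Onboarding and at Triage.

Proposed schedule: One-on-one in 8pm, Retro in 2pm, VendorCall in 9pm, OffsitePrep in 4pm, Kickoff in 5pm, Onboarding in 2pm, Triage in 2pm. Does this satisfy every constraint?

VendorCall is restricted to the 5pm to 9pm start slots, inclusive — holds.
Retro must start no later than 6pm — holds.
The Kickoff can't start until after the OffsitePrep — holds.
Kickoff has to happen before One-on-one — holds.
Onboarding must start no later than 8pm — holds.
Retro feeds into Kickoff, so it must come first — holds.
OffsitePrep must start at one of 3pm through 4pm (inclusive) — holds.
Tess is required at Onboarding and at Triage — violated.

No. Tess is required at Onboarding and at Triage is not satisfied.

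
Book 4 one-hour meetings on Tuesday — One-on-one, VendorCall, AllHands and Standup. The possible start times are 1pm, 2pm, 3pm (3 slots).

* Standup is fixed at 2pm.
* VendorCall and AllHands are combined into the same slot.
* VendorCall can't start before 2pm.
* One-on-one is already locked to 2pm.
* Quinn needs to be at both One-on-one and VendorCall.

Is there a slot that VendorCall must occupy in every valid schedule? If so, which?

3pm

VendorCall's window is 2pm–3pm.
One-on-one is fixed at 2pm, and VendorCall can't share a slot with One-on-one.
So VendorCall must be 3pm.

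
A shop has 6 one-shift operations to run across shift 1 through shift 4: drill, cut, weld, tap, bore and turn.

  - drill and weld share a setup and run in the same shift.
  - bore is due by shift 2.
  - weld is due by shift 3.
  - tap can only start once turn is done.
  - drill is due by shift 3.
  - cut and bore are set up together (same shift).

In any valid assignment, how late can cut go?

shift 2

Cut must be in the same shift as bore, which can't be after shift 2, so cut is at most shift 2.
cut at shift 2 is achievable: bore=shift 2, turn=shift 1, tap=shift 2, weld=shift 1, drill=shift 1, cut=shift 2.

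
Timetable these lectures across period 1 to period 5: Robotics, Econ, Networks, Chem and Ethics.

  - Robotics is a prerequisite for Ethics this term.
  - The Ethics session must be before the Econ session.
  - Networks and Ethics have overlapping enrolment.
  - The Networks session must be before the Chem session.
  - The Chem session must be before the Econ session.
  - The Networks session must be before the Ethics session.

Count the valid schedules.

Splitting on Robotics: it can be period 1 (20), period 2 (14), period 3 (6). Listing each branch's schedules as (Econ, Networks, Chem, Ethics) by period number:
Robotics=period 1: (3,1,2,2) (4,1,2,2) (4,1,2,3) (4,1,3,2) (4,1,3,3) (4,2,3,3) (5,1,2,2) (5,1,2,3) (5,1,2,4) (5,1,3,2) (5,1,3,3) (5,1,3,4) (5,1,4,2) (5,1,4,3) (5,1,4,4) (5,2,3,3) (5,2,3,4) (5,2,4,3) (5,2,4,4) (5,3,4,4) — 20.
Robotics=period 2: (4,1,2,3) (4,1,3,3) (4,2,3,3) (5,1,2,3) (5,1,2,4) (5,1,3,3) (5,1,3,4) (5,1,4,3) (5,1,4,4) (5,2,3,3) (5,2,3,4) (5,2,4,3) (5,2,4,4) (5,3,4,4) — 14.
Robotics=period 3: (5,1,2,4) (5,1,3,4) (5,1,4,4) (5,2,3,4) (5,2,4,4) (5,3,4,4) — 6.
Summing: 20 + 14 + 6 = 40.

40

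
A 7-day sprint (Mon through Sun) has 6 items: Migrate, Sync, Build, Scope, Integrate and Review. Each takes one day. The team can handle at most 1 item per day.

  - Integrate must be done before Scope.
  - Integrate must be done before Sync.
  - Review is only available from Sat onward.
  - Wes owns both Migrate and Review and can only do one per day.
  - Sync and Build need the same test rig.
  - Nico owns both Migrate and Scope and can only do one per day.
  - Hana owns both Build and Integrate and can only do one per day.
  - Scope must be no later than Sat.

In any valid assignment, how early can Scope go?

Tue

Precedence pushes Scope to at least Tue; Scope's own window allows nothing later than Sat.
Scope at Tue is achievable: Sync in Wed, Migrate in Thu, Build in Fri, Review in Sat, Scope in Tue, Integrate in Mon.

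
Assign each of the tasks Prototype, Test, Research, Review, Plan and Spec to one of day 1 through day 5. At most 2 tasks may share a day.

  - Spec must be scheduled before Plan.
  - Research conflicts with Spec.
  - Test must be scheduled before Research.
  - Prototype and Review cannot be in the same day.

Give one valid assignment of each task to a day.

Test=day 1, Plan=day 2, Review=day 4, Research=day 2, Spec=day 1, Prototype=day 3

Checking: Spec(day 1) before Plan(day 2); Test(day 1) before Research(day 2); Prototype(day 3) != Review(day 4); Research(day 2) != Spec(day 1); max 2 per day (cap 2).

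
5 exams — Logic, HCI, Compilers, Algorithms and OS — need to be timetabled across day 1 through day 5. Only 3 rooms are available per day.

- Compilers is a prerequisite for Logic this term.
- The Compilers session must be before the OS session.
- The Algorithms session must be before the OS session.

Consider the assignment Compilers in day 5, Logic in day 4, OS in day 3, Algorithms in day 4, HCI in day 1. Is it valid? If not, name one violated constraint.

Only 3 rooms are available per day — holds.
Compilers is a prerequisite for Logic this term — violated.
The Compilers session must be before the OS session — violated.
The Algorithms session must be before the OS session — violated.

Invalid. The Compilers session must be before the OS session.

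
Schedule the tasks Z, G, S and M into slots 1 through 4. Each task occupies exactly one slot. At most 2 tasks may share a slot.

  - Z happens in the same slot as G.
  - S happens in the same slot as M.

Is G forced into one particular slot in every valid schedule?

No

G can be 1 (e.g. S -> 2, G -> 1, M -> 2, Z -> 1) or 2 (e.g. M -> 1; Z -> 2; G -> 2; S -> 1).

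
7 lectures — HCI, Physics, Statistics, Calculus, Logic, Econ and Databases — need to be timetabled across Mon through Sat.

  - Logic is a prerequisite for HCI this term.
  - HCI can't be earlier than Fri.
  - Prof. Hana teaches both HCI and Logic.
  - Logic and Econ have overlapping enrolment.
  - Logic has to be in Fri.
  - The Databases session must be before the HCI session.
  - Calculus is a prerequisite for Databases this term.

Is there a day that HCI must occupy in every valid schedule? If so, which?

HCI's window is Fri–Sat.
Logic is fixed at Fri, and HCI can't share a day with Logic.
So HCI must be Sat.

Sat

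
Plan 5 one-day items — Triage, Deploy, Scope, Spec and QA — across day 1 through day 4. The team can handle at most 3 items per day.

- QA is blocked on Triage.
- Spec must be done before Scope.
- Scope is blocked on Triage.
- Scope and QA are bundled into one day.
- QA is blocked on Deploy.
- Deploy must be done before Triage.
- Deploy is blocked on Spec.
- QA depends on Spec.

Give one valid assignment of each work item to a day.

Spec in day 1; QA in day 4; Triage in day 3; Scope in day 4; Deploy in day 2

Checking: Spec(day 1) before Deploy(day 2); Triage(day 3) before QA(day 4); Deploy(day 2) before Triage(day 3); Deploy(day 2) before QA(day 4); Spec(day 1) before Scope(day 4); Spec(day 1) before QA(day 4); Triage(day 3) before Scope(day 4); Scope = QA = day 4; max 2 per day (cap 3).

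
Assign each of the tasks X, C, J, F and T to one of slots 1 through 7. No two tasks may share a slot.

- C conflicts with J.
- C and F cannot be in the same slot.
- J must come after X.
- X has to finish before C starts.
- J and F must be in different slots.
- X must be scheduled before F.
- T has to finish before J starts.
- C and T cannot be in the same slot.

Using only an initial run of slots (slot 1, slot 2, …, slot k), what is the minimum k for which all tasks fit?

5 slots

The precedence chain requires at least 2 distinct slots.
With at most 1 per slot and 5 tasks, at least 5 slots are needed.
5 works (last occupied slot: 5): for example J=3, T=2, F=5, X=1, C=4.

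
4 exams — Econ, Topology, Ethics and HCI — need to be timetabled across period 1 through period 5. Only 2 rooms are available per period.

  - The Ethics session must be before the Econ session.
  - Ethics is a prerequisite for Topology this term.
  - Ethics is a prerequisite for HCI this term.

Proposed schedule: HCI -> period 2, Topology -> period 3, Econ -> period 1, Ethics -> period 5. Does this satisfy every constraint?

Invalid. The Ethics session must be before the Econ session.

Only 2 rooms are available per period — holds.
Ethics is a prerequisite for HCI this term — violated.
Ethics is a prerequisite for Topology this term — violated.
The Ethics session must be before the Econ session — violated.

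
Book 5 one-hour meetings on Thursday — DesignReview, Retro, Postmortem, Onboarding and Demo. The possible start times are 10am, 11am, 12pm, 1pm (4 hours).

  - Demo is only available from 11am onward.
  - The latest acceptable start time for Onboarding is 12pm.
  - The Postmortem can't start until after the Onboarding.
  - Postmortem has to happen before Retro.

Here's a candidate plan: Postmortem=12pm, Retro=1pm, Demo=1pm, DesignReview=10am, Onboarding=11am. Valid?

Valid

Demo is only available from 11am onward — holds.
The latest acceptable start time for Onboarding is 12pm — holds.
The Postmortem can't start until after the Onboarding — holds.
Postmortem has to happen before Retro — holds.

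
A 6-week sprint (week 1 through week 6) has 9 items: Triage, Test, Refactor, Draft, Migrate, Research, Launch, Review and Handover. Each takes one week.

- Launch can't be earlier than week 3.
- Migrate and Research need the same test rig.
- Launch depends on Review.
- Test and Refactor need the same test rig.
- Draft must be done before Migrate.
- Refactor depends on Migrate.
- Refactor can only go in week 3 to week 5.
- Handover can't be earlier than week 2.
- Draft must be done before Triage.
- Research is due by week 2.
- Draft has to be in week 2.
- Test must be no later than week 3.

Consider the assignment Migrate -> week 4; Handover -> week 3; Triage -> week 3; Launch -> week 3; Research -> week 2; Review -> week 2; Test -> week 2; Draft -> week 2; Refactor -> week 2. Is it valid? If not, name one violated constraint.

Test must be no later than week 3 — holds.
Draft must be done before Triage — holds.
Refactor can only go in week 3 to week 5 — violated.
Draft must be done before Migrate — holds.
Test and Refactor need the same test rig — violated.
Launch depends on Review — holds.
Draft has to be in week 2 — holds.
Migrate and Research need the same test rig — holds.
Research is due by week 2 — holds.
Refactor depends on Migrate — violated.
Launch can't be earlier than week 3 — holds.
Handover can't be earlier than week 2 — holds.

No — it violates: Test and Refactor need the same test rig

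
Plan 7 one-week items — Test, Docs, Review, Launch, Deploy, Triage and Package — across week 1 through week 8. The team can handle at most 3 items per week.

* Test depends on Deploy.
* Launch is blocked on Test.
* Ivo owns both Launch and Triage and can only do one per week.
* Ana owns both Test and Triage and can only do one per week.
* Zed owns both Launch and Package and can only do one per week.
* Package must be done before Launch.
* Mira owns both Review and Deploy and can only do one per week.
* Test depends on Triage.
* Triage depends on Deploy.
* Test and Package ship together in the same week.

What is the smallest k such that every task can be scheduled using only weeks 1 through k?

4 weeks

The precedence chain requires at least 4 distinct weeks.
With at most 3 per week and 7 tasks, at least 3 weeks are needed.
4 works (last occupied week: week 4): for example Review -> week 2; Triage -> week 2; Package -> week 3; Launch -> week 4; Docs -> week 1; Deploy -> week 1; Test -> week 3.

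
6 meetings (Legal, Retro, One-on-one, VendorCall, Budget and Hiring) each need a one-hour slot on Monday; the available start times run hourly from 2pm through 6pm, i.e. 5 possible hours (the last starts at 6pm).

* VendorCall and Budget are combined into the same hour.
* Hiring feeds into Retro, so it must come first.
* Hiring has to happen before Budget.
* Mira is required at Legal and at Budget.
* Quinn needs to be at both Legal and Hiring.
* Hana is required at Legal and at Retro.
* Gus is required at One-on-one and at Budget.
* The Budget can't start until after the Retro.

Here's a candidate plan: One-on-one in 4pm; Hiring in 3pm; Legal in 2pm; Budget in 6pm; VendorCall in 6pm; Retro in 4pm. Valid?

Gus is required at One-on-one and at Budget — holds.
Mira is required at Legal and at Budget — holds.
Hiring feeds into Retro, so it must come first — holds.
Quinn needs to be at both Legal and Hiring — holds.
VendorCall and Budget are combined into the same hour — holds.
Hana is required at Legal and at Retro — holds.
The Budget can't start until after the Retro — holds.
Hiring has to happen before Budget — holds.

Valid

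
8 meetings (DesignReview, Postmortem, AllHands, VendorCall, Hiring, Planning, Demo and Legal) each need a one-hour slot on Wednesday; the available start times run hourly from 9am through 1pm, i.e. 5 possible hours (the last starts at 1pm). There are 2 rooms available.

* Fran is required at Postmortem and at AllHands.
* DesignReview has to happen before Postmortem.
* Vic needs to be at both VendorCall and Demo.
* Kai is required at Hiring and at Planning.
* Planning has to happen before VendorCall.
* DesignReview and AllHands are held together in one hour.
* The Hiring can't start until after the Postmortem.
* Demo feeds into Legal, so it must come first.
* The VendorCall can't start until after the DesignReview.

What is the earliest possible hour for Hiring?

Precedence pushes Hiring to at least 11am.
Hiring at 11am is achievable: Planning -> 10am, VendorCall -> 11am, Demo -> 12pm, AllHands -> 9am, Postmortem -> 10am, DesignReview -> 9am, Legal -> 1pm, Hiring -> 11am.

11am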